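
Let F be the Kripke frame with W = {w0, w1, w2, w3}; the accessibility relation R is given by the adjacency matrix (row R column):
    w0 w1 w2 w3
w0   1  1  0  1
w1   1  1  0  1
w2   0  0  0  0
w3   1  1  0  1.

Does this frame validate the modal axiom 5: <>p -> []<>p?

Yes

By correspondence theory, 5 is valid on a frame iff R is Euclidean.
Euclidean: yes — any two successors of a common world are R-related.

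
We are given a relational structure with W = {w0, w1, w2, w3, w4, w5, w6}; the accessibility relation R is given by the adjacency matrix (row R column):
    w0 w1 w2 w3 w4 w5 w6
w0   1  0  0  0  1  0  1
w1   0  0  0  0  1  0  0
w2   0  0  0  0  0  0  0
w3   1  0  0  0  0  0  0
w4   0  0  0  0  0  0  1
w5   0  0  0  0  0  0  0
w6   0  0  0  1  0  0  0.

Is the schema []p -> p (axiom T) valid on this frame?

No

The schema T characterises exactly the reflexive frames.
Reflexive: no — w1 is not related to itself.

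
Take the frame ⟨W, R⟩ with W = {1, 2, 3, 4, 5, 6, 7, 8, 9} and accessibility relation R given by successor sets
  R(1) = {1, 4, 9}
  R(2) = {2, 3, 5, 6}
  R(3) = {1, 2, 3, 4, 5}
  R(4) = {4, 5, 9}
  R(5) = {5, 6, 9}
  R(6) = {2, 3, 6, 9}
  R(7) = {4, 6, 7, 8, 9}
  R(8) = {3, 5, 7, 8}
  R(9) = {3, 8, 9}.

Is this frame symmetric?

Symmetric: no — 1 R 4 but not 4 R 1.

No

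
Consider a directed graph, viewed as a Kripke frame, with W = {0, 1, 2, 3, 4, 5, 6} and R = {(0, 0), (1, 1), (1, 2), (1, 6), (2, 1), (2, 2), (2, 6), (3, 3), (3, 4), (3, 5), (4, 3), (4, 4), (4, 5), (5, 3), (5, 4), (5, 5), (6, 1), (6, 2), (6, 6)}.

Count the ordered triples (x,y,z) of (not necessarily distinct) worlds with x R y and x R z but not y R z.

0

R is Euclidean; there are no such tuples.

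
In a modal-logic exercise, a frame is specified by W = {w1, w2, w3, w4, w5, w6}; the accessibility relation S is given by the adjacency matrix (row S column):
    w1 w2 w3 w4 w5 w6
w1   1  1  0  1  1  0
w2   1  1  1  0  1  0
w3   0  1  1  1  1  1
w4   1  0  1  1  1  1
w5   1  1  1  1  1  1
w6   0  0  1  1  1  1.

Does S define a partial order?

Reflexive: yes — every world is S-related to itself.
Transitive: no — w1 S w2 and w2 S w3, but not w1 S w3.
Antisymmetric: no — w1 S w2 and w2 S w1 with w1 ≠ w2.
So S is not a partial order.

No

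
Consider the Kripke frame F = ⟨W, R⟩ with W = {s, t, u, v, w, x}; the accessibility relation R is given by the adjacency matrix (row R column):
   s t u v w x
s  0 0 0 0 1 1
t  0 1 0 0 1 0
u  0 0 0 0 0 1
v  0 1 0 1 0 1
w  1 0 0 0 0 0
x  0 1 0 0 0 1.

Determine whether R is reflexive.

Reflexive: no — s is not related to itself.

No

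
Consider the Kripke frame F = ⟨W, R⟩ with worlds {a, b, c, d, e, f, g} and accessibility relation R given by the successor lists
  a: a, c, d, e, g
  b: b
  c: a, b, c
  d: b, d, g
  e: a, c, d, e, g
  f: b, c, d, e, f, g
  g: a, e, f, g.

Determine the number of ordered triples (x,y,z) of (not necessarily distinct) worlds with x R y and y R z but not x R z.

Enumerating: (a,c,b), (a,d,b), (a,g,f), (c,a,d), (c,a,e), (c,a,g), (d,g,a), (d,g,e), (d,g,f), (e,c,b), (e,d,b), (e,g,f), … and 10 more.
Total: 22.

22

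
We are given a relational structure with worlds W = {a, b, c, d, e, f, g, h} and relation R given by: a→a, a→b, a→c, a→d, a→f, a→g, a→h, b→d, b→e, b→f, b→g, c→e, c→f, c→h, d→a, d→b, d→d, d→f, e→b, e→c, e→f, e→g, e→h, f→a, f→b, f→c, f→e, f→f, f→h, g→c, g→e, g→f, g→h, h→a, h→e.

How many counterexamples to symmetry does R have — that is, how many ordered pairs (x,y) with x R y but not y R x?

10

Enumerating: (a,b), (a,c), (a,g), (b,g), (c,h), (d,f), (f,h), (g,c), (g,f), (g,h).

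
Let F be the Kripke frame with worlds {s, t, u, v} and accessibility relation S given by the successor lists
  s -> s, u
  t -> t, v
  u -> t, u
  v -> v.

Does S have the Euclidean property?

No

Euclidean: no — s S u and s S s, but not u S s.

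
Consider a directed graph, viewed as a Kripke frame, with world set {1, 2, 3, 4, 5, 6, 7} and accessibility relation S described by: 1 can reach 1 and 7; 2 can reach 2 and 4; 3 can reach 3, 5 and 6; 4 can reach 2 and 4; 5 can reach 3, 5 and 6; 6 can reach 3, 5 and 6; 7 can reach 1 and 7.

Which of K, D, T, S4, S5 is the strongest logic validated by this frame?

Serial (axiom D): yes — every world has a successor (e.g. 1 S 1).
Reflexive (axiom T): yes — every world is S-related to itself.
Transitive (axiom 4): yes — every two-step S-path is closed by a direct edge.
Euclidean (axiom 5): yes — any two successors of a common world are S-related.
So F validates K, D, T, S4, S5. The strongest is S5.

S5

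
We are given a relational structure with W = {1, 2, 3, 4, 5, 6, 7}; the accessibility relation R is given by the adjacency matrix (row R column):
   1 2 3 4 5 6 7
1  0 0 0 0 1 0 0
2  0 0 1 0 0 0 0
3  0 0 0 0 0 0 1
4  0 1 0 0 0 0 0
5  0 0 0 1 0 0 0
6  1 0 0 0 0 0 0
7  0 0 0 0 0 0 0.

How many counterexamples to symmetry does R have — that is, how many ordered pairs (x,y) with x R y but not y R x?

Enumerating: (1,5), (2,3), (3,7), (4,2), (5,4), (6,1).

6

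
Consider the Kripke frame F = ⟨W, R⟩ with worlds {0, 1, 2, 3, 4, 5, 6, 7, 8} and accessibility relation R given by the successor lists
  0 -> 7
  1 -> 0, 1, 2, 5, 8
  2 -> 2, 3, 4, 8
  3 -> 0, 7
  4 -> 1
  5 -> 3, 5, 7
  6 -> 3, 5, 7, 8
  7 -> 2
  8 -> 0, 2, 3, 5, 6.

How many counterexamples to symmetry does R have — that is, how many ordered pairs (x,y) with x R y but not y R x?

19

Enumerating: (0,7), (1,0), (1,2), (1,5), (1,8), (2,3), (2,4), (3,0), (3,7), (4,1), (5,3), (5,7), … and 7 more.
Total: 19.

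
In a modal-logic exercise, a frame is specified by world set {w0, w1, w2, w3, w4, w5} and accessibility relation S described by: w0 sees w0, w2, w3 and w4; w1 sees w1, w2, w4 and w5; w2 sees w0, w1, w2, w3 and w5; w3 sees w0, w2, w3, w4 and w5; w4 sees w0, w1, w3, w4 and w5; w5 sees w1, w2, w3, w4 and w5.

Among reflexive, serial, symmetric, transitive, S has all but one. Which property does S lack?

Reflexive: yes — every world is S-related to itself.
Serial: yes — every world has a successor (e.g. w0 S w0).
Symmetric: yes — every pair in S has its reverse in S.
Transitive: no — w0 S w2 and w2 S w1, but not w0 S w1.
Only transitive fails.

transitive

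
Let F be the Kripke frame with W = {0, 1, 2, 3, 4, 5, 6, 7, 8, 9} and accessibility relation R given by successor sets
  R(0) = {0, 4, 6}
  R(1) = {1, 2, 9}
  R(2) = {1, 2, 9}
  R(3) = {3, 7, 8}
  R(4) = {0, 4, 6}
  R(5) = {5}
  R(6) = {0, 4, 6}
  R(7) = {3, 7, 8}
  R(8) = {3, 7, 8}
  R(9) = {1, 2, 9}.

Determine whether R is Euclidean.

Euclidean: yes — any two successors of a common world are R-related.

Yes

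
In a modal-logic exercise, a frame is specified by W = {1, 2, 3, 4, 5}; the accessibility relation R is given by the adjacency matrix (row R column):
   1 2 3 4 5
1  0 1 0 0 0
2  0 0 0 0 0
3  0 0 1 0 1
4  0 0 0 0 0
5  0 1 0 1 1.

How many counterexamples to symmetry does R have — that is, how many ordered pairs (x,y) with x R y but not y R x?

4

Enumerating: (1,2), (3,5), (5,2), (5,4).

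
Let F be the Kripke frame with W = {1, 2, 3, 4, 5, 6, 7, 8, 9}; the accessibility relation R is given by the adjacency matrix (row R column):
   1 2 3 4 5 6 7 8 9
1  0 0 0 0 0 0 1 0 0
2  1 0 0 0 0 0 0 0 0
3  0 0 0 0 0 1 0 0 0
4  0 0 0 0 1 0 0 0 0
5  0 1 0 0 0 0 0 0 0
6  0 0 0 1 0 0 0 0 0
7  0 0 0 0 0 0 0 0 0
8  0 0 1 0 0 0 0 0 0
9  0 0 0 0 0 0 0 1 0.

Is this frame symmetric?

Symmetric: no — 1 R 7 but not 7 R 1.

No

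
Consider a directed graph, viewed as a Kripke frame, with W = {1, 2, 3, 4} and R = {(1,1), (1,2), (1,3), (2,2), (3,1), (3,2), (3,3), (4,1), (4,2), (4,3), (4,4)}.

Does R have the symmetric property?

Symmetric: no — 1 R 2 but not 2 R 1.

No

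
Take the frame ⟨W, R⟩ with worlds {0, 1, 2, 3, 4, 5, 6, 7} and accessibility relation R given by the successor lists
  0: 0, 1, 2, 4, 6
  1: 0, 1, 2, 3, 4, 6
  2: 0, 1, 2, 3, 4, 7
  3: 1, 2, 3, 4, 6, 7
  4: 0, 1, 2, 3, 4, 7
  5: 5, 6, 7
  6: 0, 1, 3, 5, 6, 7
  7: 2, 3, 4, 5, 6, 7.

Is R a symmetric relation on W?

Yes

Symmetric: yes — every pair in R has its reverse in R.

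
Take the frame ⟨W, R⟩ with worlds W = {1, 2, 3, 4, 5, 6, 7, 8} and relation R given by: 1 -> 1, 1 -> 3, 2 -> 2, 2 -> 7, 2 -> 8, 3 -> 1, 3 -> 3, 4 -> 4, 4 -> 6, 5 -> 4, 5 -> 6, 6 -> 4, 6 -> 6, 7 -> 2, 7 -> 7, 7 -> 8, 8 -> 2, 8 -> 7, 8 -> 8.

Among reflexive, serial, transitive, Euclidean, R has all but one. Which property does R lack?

reflexive

Reflexive: no — 5 is not related to itself.
Serial: yes — every world has a successor (e.g. 1 R 1).
Transitive: yes — every two-step R-path is closed by a direct edge.
Euclidean: yes — any two successors of a common world are R-related.
Only reflexive fails.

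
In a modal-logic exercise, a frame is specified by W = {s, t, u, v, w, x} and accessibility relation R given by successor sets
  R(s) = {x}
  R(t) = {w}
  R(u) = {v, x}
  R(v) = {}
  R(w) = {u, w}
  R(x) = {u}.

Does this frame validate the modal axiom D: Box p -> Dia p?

Axiom D corresponds to the accessibility relation being serial.
Serial: no — v has no R-successor.

No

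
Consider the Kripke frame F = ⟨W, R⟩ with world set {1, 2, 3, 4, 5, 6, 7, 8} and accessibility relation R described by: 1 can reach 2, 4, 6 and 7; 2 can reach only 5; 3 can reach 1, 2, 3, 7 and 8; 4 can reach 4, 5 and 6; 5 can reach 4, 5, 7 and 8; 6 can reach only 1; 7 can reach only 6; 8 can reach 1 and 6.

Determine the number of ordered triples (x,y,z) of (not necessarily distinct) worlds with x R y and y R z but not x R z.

26

Enumerating: (1,2,5), (1,4,5), (1,6,1), (2,5,4), (2,5,7), (2,5,8), (3,1,4), (3,1,6), (3,2,5), (3,7,6), (3,8,6), (4,5,7), … and 14 more.
Total: 26.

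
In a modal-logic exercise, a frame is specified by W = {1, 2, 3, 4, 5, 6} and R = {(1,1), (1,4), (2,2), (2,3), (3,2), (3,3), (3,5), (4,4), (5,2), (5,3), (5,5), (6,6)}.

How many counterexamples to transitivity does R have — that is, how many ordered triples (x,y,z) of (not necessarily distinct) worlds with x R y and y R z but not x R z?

1

Enumerating: (2,3,5).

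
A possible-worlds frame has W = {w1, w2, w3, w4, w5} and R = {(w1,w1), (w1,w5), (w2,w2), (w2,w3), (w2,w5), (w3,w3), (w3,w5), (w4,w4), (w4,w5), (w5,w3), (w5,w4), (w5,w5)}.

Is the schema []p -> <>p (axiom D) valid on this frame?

Axiom D corresponds to the accessibility relation being serial.
Serial: yes — every world has a successor (e.g. w1 R w1).

Yes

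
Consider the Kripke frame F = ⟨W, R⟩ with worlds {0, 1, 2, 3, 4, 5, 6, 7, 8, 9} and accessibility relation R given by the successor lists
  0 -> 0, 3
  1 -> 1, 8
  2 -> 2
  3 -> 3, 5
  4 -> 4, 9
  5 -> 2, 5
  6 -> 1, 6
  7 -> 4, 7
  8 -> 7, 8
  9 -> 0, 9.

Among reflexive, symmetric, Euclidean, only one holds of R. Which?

reflexive

Reflexive: yes — every world is R-related to itself.
Symmetric: no — 0 R 3 but not 3 R 0.
Euclidean: no — 0 R 3 and 0 R 0, but not 3 R 0.
Only reflexive holds.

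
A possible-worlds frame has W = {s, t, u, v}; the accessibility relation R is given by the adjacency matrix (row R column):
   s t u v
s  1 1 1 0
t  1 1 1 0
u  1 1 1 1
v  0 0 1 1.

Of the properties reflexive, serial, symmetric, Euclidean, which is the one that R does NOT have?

Euclidean

Reflexive: yes — every world is R-related to itself.
Serial: yes — every world has a successor (e.g. s R s).
Symmetric: yes — every pair in R has its reverse in R.
Euclidean: no — u R s and u R v, but not s R v.
Only Euclidean fails.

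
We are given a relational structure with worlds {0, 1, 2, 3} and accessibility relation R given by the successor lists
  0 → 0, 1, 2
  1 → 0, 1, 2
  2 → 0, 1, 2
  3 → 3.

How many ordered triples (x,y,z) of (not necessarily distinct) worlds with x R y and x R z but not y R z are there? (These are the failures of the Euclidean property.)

R is Euclidean; there are no such tuples.

0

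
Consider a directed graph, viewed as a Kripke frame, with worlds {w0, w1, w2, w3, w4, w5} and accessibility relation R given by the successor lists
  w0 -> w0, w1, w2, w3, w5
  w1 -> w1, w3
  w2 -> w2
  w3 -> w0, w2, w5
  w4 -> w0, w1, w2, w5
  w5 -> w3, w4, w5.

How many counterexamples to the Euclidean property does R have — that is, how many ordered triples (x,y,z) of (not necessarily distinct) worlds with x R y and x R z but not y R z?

31

Enumerating: (w0,w1,w0), (w0,w1,w2), (w0,w1,w5), (w0,w2,w0), (w0,w2,w1), (w0,w2,w3), (w0,w2,w5), (w0,w3,w1), (w0,w3,w3), (w0,w5,w0), (w0,w5,w1), (w0,w5,w2), … and 19 more.
Total: 31.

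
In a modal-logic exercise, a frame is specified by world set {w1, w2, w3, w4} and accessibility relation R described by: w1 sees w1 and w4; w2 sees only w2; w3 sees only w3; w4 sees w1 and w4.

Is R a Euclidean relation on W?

Euclidean: yes — any two successors of a common world are R-related.

Yes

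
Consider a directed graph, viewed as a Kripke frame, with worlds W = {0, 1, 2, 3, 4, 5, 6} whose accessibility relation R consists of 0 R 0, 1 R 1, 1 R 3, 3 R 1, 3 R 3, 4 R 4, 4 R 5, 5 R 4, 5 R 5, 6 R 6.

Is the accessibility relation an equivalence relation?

Reflexive: no — 2 is not related to itself.
Symmetric: yes — every pair in R has its reverse in R.
Transitive: yes — every two-step R-path is closed by a direct edge.
So R is not an equivalence relation.

No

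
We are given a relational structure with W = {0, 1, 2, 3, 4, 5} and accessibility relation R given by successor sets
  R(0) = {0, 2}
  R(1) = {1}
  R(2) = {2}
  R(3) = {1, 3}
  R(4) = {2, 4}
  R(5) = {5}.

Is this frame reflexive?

Reflexive: yes — every world is R-related to itself.

Yes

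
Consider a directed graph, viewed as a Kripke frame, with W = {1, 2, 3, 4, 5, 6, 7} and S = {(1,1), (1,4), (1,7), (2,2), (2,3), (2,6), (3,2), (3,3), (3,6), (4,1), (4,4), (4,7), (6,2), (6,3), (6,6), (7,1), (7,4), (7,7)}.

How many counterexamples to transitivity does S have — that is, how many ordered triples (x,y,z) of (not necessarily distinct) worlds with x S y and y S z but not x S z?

0

S is transitive; there are no such tuples.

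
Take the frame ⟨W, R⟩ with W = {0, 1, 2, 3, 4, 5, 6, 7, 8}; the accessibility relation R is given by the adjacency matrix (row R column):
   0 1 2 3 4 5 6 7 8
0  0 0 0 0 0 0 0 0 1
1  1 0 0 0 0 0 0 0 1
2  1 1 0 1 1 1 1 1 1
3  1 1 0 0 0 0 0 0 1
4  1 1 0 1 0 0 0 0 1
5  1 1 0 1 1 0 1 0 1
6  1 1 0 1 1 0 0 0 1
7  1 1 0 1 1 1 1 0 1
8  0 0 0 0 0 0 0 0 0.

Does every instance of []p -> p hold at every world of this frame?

The schema T characterises exactly the reflexive frames.
Reflexive: no — 0 is not related to itself.

No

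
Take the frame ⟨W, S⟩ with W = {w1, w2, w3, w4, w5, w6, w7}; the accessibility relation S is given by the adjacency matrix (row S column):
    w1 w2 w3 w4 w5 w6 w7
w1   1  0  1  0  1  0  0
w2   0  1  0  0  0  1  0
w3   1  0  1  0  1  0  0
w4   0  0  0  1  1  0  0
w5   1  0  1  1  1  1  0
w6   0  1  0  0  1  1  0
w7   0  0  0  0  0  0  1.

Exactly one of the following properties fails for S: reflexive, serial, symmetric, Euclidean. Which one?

Reflexive: yes — every world is S-related to itself.
Serial: yes — every world has a successor (e.g. w1 S w1).
Symmetric: yes — every pair in S has its reverse in S.
Euclidean: no — w5 S w1 and w5 S w4, but not w1 S w4.
Only Euclidean fails.

Euclidean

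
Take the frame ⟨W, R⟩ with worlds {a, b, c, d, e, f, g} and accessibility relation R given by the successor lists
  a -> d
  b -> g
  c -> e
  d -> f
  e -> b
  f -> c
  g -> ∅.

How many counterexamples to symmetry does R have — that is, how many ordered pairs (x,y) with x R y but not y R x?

6

Enumerating: (a,d), (b,g), (c,e), (d,f), (e,b), (f,c).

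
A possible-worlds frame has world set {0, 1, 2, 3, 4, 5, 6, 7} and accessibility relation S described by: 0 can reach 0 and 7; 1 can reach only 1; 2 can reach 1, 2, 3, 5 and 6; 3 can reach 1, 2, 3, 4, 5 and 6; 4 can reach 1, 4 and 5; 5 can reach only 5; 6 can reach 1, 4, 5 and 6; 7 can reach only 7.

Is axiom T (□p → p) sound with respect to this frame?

Axiom T corresponds to the accessibility relation being reflexive.
Reflexive: yes — every world is S-related to itself.

Yes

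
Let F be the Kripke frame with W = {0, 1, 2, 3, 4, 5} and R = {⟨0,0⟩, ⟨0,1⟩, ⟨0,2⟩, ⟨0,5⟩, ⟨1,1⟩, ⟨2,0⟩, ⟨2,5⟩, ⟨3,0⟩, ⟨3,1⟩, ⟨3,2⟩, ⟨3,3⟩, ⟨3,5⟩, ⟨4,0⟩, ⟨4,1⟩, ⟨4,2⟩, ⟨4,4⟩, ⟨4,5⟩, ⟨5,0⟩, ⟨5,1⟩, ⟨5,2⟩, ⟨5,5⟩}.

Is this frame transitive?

No

Transitive: no — 2 R 0 and 0 R 1, but not 2 R 1.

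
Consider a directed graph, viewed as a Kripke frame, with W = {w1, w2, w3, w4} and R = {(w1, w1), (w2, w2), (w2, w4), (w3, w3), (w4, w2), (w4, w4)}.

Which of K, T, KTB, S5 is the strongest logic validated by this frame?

S5

Reflexive (axiom T): yes — every world is R-related to itself.
Symmetric (axiom B): yes — every pair in R has its reverse in R.
Euclidean (axiom 5): yes — any two successors of a common world are R-related.
So F validates K, T, KTB, S5. The strongest is S5.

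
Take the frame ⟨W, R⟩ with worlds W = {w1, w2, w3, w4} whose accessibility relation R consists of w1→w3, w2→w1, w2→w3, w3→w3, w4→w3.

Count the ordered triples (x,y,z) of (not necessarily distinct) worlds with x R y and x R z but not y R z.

Enumerating: (w2,w1,w1), (w2,w3,w1).

2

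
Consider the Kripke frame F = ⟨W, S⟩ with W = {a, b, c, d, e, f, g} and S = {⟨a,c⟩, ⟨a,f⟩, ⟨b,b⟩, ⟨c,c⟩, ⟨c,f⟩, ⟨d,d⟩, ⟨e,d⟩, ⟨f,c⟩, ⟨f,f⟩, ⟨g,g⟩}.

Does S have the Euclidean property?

Euclidean: yes — any two successors of a common world are S-related.

Yes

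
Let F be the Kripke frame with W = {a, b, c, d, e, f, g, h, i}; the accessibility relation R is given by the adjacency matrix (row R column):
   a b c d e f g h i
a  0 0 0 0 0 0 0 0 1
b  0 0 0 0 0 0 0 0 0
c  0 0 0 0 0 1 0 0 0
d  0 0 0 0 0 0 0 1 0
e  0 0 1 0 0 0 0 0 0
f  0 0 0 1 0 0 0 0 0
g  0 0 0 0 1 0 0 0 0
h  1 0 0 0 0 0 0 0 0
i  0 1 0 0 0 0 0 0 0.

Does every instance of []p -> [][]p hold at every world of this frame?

The schema 4 characterises exactly the transitive frames.
Transitive: no — a R i and i R b, but not a R b.

No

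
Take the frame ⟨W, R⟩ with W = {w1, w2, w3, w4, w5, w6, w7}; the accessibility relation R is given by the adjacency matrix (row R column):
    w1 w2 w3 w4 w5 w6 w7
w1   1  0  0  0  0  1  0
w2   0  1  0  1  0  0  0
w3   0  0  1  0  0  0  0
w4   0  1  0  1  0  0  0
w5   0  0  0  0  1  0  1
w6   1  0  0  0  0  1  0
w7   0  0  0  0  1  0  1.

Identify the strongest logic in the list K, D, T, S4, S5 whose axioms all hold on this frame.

Serial (axiom D): yes — every world has a successor (e.g. w1 R w1).
Reflexive (axiom T): yes — every world is R-related to itself.
Transitive (axiom 4): yes — every two-step R-path is closed by a direct edge.
Euclidean (axiom 5): yes — any two successors of a common world are R-related.
So F validates K, D, T, S4, S5. The strongest is S5.

S5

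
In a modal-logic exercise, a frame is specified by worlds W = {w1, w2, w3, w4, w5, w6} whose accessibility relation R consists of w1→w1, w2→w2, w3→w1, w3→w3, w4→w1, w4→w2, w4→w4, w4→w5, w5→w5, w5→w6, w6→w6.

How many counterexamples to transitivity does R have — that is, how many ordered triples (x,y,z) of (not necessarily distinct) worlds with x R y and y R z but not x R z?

Enumerating: (w4,w5,w6).

1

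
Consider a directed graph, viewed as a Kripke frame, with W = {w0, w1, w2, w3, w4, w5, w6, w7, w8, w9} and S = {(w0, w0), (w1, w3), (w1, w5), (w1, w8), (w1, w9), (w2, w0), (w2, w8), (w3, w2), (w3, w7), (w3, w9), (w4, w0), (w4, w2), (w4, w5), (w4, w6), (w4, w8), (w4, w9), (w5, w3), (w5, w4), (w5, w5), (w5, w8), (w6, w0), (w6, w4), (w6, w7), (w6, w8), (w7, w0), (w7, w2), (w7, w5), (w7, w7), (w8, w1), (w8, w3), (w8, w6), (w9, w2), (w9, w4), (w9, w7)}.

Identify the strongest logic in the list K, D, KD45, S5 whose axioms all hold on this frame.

D

Serial (axiom D): yes — every world has a successor (e.g. w0 S w0).
Euclidean (axiom 5): no — w1 S w3 and w1 S w5, but not w3 S w5.
Transitive (axiom 4): no — w1 S w3 and w3 S w2, but not w1 S w2.
Reflexive (axiom T): no — w1 is not related to itself.
So F validates K, D; KD45 would additionally require S to be Euclidean and transitive. The strongest is D.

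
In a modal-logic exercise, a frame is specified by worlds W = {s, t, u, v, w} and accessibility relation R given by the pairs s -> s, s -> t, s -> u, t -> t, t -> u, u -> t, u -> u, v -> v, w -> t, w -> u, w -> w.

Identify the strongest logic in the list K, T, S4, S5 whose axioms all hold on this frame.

Reflexive (axiom T): yes — every world is R-related to itself.
Transitive (axiom 4): yes — every two-step R-path is closed by a direct edge.
Euclidean (axiom 5): no — s R t and s R s, but not t R s.
So F validates K, T, S4; S5 would additionally require R to be Euclidean. The strongest is S4.

S4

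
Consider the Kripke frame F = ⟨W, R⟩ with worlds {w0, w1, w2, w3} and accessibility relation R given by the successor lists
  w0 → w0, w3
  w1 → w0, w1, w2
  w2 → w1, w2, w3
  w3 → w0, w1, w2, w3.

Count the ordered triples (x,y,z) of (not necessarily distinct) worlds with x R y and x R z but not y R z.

8

Enumerating: (w1,w0,w1), (w1,w0,w2), (w1,w2,w0), (w2,w1,w3), (w3,w0,w1), (w3,w0,w2), (w3,w1,w3), (w3,w2,w0).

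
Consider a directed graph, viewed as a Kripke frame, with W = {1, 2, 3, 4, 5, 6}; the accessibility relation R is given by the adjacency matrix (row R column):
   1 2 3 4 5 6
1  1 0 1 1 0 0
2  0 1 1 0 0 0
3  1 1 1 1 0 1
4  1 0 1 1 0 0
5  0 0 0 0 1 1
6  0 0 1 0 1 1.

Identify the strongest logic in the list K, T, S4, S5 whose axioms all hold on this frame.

T

Reflexive (axiom T): yes — every world is R-related to itself.
Transitive (axiom 4): no — 1 R 3 and 3 R 2, but not 1 R 2.
Euclidean (axiom 5): no — 3 R 1 and 3 R 2, but not 1 R 2.
So F validates K, T; S4 would additionally require R to be transitive. The strongest is T.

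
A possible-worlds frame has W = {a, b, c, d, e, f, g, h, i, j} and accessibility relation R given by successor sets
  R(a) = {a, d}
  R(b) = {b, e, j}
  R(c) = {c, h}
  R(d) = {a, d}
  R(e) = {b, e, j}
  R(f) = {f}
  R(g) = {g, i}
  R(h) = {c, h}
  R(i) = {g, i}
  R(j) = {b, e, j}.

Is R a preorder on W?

Reflexive: yes — every world is R-related to itself.
Transitive: yes — every two-step R-path is closed by a direct edge.
So R is a preorder.

Yes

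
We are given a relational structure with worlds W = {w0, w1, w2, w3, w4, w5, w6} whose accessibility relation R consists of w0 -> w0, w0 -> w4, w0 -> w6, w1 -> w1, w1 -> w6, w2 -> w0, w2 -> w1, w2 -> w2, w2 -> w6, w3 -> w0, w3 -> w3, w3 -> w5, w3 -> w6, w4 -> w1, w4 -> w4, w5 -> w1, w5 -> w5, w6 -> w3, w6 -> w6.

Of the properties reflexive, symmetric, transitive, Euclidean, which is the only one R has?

reflexive

Reflexive: yes — every world is R-related to itself.
Symmetric: no — w0 R w4 but not w4 R w0.
Transitive: no — w0 R w4 and w4 R w1, but not w0 R w1.
Euclidean: no — w0 R w4 and w0 R w6, but not w4 R w6.
Only reflexive holds.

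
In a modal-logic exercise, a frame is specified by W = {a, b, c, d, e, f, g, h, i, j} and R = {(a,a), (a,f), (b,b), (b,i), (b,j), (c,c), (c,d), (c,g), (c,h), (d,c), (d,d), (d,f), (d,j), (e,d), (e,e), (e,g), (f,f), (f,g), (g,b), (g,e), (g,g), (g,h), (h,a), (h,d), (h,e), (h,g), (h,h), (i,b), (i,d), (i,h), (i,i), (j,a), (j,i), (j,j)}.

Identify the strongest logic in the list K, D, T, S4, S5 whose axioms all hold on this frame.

Serial (axiom D): yes — every world has a successor (e.g. a R a).
Reflexive (axiom T): yes — every world is R-related to itself.
Transitive (axiom 4): no — a R f and f R g, but not a R g.
Euclidean (axiom 5): no — b R i and b R j, but not i R j.
So F validates K, D, T; S4 would additionally require R to be transitive. The strongest is T.

T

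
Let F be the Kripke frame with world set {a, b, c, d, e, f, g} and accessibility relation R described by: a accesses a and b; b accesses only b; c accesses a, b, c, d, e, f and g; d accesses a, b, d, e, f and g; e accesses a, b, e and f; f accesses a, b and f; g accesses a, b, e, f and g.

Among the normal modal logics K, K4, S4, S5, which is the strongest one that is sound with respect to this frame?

S4

Transitive (axiom 4): yes — every two-step R-path is closed by a direct edge.
Reflexive (axiom T): yes — every world is R-related to itself.
Euclidean (axiom 5): no — c R a and c R d, but not a R d.
So F validates K, K4, S4; S5 would additionally require R to be Euclidean. The strongest is S4.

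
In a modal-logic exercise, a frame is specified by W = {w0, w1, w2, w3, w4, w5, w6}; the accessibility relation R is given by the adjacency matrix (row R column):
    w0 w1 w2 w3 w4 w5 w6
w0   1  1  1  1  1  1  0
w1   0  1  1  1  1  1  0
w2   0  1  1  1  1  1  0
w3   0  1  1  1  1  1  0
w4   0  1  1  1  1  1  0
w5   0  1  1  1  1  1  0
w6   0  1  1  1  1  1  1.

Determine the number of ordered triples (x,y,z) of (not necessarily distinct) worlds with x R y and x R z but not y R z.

Enumerating: (w0,w1,w0), (w0,w2,w0), (w0,w3,w0), (w0,w4,w0), (w0,w5,w0), (w6,w1,w6), (w6,w2,w6), (w6,w3,w6), (w6,w4,w6), (w6,w5,w6).

10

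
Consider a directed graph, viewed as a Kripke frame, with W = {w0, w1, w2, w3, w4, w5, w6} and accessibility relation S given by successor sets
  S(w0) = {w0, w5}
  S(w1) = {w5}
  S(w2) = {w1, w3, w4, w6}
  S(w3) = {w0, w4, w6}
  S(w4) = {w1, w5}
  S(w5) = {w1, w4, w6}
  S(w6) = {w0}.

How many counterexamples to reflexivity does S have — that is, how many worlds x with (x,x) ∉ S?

6

Enumerating: w1, w2, w3, w4, w5, w6.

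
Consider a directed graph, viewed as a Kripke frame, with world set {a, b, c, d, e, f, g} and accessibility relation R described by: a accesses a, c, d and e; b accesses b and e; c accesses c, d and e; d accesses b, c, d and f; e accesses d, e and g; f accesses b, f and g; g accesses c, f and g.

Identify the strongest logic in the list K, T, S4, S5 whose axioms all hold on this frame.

T

Reflexive (axiom T): yes — every world is R-related to itself.
Transitive (axiom 4): no — a R d and d R b, but not a R b.
Euclidean (axiom 5): no — a R d and a R e, but not d R e.
So F validates K, T; S4 would additionally require R to be transitive. The strongest is T.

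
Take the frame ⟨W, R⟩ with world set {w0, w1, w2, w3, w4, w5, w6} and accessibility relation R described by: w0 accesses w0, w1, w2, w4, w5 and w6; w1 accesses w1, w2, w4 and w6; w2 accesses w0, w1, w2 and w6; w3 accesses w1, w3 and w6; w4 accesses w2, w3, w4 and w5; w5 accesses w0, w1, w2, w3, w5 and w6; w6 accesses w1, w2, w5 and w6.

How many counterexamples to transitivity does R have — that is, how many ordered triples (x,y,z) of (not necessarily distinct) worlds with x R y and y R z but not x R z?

28

Enumerating: (w0,w4,w3), (w0,w5,w3), (w1,w2,w0), (w1,w4,w3), (w1,w4,w5), (w1,w6,w5), (w2,w0,w4), (w2,w0,w5), (w2,w1,w4), (w2,w6,w5), (w3,w1,w2), (w3,w1,w4), … and 16 more.
Total: 28.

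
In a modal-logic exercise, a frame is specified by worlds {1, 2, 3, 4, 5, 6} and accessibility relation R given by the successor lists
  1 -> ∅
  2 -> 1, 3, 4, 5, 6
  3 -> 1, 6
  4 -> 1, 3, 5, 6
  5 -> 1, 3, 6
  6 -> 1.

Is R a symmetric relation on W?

Symmetric: no — 2 R 1 but not 1 R 2.

No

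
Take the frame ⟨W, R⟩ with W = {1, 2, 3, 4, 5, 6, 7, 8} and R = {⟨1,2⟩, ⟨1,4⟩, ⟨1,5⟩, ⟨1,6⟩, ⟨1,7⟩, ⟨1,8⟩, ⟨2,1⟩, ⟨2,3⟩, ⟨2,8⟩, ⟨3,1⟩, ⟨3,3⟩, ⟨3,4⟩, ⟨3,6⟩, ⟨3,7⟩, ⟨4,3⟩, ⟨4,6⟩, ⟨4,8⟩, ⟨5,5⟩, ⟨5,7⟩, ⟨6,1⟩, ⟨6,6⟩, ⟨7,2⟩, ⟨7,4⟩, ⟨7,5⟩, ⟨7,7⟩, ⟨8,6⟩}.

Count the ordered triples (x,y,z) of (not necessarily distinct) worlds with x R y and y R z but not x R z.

Enumerating: (1,2,1), (1,2,3), (1,4,3), (1,6,1), (2,1,2), (2,1,4), (2,1,5), (2,1,6), (2,1,7), (2,3,4), (2,3,6), (2,3,7), … and 25 more.
Total: 37.

37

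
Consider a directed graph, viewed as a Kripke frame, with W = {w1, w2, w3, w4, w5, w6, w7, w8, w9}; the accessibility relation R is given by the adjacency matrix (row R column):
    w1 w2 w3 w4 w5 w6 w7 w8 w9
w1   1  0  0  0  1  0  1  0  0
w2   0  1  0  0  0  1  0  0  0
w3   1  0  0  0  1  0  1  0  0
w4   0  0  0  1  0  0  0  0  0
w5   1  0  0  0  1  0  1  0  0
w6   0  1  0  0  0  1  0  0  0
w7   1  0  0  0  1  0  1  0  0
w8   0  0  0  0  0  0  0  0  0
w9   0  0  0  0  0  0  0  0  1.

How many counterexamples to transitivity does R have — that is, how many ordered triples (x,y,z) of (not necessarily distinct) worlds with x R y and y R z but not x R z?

R is transitive; there are no such tuples.

0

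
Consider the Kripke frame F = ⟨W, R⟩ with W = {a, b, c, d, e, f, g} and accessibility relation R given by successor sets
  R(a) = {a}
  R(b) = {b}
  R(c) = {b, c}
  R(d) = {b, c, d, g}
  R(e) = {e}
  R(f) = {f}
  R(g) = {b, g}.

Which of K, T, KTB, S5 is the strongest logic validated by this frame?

T

Reflexive (axiom T): yes — every world is R-related to itself.
Symmetric (axiom B): no — c R b but not b R c.
Euclidean (axiom 5): no — d R b and d R c, but not b R c.
So F validates K, T; KTB would additionally require R to be symmetric. The strongest is T.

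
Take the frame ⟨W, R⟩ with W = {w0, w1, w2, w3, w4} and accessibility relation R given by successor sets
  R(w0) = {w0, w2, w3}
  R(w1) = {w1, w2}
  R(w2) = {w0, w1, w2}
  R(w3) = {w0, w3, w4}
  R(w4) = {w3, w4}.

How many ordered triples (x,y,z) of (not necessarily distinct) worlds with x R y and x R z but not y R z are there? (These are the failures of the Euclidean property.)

6

Enumerating: (w0,w2,w3), (w0,w3,w2), (w2,w0,w1), (w2,w1,w0), (w3,w0,w4), (w3,w4,w0).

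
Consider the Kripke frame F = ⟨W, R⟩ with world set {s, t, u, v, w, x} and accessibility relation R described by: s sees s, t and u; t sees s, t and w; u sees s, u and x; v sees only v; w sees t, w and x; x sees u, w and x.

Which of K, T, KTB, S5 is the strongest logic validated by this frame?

KTB

Reflexive (axiom T): yes — every world is R-related to itself.
Symmetric (axiom B): yes — every pair in R has its reverse in R.
Euclidean (axiom 5): no — s R t and s R u, but not t R u.
So F validates K, T, KTB; S5 would additionally require R to be Euclidean. The strongest is KTB.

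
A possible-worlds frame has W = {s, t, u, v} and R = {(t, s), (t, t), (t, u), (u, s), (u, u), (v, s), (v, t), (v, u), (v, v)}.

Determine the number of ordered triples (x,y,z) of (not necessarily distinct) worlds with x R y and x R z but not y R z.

13

Enumerating: (t,s,s), (t,s,t), (t,s,u), (t,u,t), (u,s,s), (u,s,u), (v,s,s), (v,s,t), (v,s,u), (v,s,v), (v,t,v), (v,u,t), (v,u,v).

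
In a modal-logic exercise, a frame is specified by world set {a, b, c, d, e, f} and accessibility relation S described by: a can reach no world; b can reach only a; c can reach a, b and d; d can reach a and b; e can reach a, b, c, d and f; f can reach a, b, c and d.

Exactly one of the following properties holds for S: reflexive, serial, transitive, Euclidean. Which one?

transitive

Reflexive: no — a is not related to itself.
Serial: no — a has no S-successor.
Transitive: yes — every two-step S-path is closed by a direct edge.
Euclidean: no — c S a and c S b, but not a S b.
Only transitive holds.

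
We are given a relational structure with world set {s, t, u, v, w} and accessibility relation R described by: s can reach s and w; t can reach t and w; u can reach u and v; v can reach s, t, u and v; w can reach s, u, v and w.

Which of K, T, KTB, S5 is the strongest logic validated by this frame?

T

Reflexive (axiom T): yes — every world is R-related to itself.
Symmetric (axiom B): no — t R w but not w R t.
Euclidean (axiom 5): no — v R s and v R t, but not s R t.
So F validates K, T; KTB would additionally require R to be symmetric. The strongest is T.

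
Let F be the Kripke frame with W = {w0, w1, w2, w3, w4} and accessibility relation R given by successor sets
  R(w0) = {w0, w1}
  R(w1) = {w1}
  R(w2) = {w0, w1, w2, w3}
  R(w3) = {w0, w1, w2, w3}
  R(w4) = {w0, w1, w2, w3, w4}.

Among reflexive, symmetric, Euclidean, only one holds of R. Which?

Reflexive: yes — every world is R-related to itself.
Symmetric: no — w0 R w1 but not w1 R w0.
Euclidean: no — w2 R w0 and w2 R w3, but not w0 R w3.
Only reflexive holds.

reflexive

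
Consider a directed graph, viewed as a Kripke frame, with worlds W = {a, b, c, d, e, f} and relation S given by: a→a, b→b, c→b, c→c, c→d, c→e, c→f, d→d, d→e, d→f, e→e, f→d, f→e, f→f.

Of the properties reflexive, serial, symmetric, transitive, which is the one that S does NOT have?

symmetric

Reflexive: yes — every world is S-related to itself.
Serial: yes — every world has a successor (e.g. a S a).
Symmetric: no — c S b but not b S c.
Transitive: yes — every two-step S-path is closed by a direct edge.
Only symmetric fails.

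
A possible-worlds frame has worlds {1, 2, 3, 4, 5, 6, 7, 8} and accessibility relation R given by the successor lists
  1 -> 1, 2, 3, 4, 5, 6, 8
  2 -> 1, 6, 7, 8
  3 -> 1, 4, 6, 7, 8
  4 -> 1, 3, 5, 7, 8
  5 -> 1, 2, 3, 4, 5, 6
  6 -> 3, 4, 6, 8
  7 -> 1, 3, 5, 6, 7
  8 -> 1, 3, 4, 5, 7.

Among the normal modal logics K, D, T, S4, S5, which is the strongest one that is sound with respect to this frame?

D

Serial (axiom D): yes — every world has a successor (e.g. 1 R 1).
Reflexive (axiom T): no — 2 is not related to itself.
Transitive (axiom 4): no — 1 R 2 and 2 R 7, but not 1 R 7.
Euclidean (axiom 5): no — 1 R 2 and 1 R 3, but not 2 R 3.
So F validates K, D; T would additionally require R to be reflexive. The strongest is D.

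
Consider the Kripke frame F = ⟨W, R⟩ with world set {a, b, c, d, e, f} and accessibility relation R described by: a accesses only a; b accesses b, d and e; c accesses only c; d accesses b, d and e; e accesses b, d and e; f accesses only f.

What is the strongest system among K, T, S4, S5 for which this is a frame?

Reflexive (axiom T): yes — every world is R-related to itself.
Transitive (axiom 4): yes — every two-step R-path is closed by a direct edge.
Euclidean (axiom 5): yes — any two successors of a common world are R-related.
So F validates K, T, S4, S5. The strongest is S5.

S5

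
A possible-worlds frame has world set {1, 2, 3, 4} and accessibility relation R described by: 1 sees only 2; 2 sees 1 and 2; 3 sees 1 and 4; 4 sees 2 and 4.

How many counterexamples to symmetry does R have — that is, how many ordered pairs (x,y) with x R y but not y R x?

Enumerating: (3,1), (3,4), (4,2).

3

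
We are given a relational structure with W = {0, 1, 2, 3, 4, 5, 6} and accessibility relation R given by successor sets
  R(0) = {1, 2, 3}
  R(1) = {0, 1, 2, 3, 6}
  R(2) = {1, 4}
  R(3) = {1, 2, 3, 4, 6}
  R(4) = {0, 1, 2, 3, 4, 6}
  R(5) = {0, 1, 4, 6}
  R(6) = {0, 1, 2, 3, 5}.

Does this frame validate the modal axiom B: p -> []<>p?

No

By correspondence theory, B is valid on a frame iff R is symmetric.
Symmetric: no — 0 R 2 but not 2 R 0.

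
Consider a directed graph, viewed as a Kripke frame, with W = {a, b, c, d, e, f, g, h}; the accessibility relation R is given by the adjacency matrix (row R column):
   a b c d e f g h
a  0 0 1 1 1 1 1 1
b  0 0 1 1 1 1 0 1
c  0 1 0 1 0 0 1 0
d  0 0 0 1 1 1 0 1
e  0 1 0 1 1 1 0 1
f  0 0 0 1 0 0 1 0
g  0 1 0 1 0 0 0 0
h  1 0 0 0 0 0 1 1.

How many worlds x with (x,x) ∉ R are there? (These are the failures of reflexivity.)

5

Enumerating: a, b, c, f, g.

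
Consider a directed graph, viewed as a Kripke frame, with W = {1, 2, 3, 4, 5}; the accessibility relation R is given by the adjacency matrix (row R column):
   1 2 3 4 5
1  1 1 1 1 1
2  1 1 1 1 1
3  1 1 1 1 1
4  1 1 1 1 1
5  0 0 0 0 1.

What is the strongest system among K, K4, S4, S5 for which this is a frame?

Transitive (axiom 4): yes — every two-step R-path is closed by a direct edge.
Reflexive (axiom T): yes — every world is R-related to itself.
Euclidean (axiom 5): no — 1 R 5 and 1 R 2, but not 5 R 2.
So F validates K, K4, S4; S5 would additionally require R to be Euclidean. The strongest is S4.

S4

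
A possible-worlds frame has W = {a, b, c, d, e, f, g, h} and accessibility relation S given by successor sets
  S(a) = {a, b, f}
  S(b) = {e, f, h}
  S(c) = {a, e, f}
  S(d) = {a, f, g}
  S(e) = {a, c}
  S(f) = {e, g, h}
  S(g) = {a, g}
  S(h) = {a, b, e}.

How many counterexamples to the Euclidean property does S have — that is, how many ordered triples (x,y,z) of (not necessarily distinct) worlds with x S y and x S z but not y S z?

35

Enumerating: (a,b,a), (a,b,b), (a,f,a), (a,f,b), (a,f,f), (b,e,e), (b,e,f), (b,e,h), (b,f,f), (b,h,f), (b,h,h), (c,a,e), … and 23 more.
Total: 35.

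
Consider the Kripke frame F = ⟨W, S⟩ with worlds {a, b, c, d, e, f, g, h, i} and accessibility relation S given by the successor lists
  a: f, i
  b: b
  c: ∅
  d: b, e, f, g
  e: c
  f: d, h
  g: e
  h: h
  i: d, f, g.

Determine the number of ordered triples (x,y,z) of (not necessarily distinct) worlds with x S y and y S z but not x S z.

16

Enumerating: (a,f,d), (a,f,h), (a,i,d), (a,i,g), (d,e,c), (d,f,d), (d,f,h), (f,d,b), (f,d,e), (f,d,f), (f,d,g), (g,e,c), (i,d,b), (i,d,e), (i,f,h), (i,g,e).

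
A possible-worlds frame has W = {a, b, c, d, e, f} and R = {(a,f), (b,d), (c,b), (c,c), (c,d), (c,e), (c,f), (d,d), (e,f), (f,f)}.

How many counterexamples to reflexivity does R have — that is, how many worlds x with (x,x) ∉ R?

Enumerating: a, b, e.

3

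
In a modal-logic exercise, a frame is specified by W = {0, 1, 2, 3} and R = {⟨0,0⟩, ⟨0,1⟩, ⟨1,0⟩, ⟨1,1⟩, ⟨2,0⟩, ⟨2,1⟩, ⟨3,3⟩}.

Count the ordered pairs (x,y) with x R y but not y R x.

Enumerating: (2,0), (2,1).

2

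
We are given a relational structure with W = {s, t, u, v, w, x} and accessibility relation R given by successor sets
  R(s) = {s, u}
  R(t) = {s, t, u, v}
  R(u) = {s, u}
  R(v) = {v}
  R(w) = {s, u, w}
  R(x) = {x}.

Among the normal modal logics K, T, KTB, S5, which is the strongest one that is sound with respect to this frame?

T

Reflexive (axiom T): yes — every world is R-related to itself.
Symmetric (axiom B): no — t R s but not s R t.
Euclidean (axiom 5): no — t R s and t R v, but not s R v.
So F validates K, T; KTB would additionally require R to be symmetric. The strongest is T.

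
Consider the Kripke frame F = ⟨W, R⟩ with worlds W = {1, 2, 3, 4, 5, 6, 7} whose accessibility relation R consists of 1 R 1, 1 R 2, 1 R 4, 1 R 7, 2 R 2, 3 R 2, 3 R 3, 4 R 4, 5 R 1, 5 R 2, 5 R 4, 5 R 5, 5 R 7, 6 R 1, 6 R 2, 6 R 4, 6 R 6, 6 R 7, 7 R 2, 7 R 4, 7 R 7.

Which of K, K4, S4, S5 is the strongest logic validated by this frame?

Transitive (axiom 4): yes — every two-step R-path is closed by a direct edge.
Reflexive (axiom T): yes — every world is R-related to itself.
Euclidean (axiom 5): no — 1 R 2 and 1 R 4, but not 2 R 4.
So F validates K, K4, S4; S5 would additionally require R to be Euclidean. The strongest is S4.

S4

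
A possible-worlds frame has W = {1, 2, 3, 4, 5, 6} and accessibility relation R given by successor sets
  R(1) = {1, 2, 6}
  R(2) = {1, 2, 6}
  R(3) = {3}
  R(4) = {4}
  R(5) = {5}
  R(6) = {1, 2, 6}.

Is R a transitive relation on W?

Yes

Transitive: yes — every two-step R-path is closed by a direct edge.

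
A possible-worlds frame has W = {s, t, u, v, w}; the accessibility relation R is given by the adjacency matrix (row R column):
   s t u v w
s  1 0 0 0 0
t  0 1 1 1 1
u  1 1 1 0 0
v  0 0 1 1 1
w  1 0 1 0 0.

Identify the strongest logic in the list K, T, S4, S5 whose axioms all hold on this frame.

K

Reflexive (axiom T): no — w is not related to itself.
Transitive (axiom 4): no — t R u and u R s, but not t R s.
Euclidean (axiom 5): no — t R u and t R v, but not u R v.
So F validates K; T would additionally require R to be reflexive. The strongest is K.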